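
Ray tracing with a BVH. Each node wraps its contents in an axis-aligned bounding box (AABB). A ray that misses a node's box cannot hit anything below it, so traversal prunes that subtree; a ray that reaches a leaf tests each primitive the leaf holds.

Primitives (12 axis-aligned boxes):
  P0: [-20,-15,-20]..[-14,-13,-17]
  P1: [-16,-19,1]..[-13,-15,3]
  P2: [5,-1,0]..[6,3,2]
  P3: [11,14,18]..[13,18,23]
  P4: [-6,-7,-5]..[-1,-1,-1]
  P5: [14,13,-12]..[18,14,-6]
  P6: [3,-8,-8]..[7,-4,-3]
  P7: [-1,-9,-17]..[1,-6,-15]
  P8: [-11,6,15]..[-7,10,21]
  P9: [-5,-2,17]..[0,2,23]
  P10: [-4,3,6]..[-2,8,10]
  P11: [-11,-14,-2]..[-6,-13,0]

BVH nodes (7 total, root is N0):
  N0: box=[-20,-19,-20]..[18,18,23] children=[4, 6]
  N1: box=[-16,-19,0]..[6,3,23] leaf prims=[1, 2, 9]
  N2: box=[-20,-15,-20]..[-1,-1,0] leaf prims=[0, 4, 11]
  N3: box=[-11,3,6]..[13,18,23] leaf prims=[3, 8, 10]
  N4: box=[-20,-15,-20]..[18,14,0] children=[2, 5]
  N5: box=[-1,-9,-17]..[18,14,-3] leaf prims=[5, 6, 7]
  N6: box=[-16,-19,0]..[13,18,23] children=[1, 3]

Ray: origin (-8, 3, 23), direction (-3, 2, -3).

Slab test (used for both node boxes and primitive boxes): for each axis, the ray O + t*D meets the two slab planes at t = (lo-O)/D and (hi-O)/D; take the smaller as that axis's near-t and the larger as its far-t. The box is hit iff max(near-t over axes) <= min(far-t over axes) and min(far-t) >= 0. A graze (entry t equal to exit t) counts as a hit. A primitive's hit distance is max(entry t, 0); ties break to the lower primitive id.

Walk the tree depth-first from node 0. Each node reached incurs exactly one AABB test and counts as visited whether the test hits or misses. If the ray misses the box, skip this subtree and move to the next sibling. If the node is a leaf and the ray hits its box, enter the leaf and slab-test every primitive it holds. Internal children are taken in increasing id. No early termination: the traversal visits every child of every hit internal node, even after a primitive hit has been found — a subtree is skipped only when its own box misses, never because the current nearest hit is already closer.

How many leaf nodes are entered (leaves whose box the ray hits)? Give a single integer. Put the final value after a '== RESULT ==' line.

Walk:
N0 x:[-26/3,4] y:[-11,15/2] z:[0,43/3] -> hit [0,4], descend [4, 6]
  N4 x:[-26/3,4] y:[-9,11/2] z:[23/3,43/3] -> miss, prune
  N6 x:[-7,8/3] y:[-11,15/2] z:[0,23/3] -> hit [0,8/3], descend [1, 3]
    N1 x:[-14/3,8/3] y:[-11,0] z:[0,23/3] -> hit [0,0] leaf, test {P1(miss), P2(miss), P9(miss)}
    N3 x:[-7,1] y:[0,15/2] z:[0,17/3] -> hit [0,1] leaf, test {P3(miss), P8(miss), P10(miss)}

Visited [0, 4, 6, 1, 3]. Tests: 5 box, 2 leaf. Nearest: miss.

== RESULT ==
2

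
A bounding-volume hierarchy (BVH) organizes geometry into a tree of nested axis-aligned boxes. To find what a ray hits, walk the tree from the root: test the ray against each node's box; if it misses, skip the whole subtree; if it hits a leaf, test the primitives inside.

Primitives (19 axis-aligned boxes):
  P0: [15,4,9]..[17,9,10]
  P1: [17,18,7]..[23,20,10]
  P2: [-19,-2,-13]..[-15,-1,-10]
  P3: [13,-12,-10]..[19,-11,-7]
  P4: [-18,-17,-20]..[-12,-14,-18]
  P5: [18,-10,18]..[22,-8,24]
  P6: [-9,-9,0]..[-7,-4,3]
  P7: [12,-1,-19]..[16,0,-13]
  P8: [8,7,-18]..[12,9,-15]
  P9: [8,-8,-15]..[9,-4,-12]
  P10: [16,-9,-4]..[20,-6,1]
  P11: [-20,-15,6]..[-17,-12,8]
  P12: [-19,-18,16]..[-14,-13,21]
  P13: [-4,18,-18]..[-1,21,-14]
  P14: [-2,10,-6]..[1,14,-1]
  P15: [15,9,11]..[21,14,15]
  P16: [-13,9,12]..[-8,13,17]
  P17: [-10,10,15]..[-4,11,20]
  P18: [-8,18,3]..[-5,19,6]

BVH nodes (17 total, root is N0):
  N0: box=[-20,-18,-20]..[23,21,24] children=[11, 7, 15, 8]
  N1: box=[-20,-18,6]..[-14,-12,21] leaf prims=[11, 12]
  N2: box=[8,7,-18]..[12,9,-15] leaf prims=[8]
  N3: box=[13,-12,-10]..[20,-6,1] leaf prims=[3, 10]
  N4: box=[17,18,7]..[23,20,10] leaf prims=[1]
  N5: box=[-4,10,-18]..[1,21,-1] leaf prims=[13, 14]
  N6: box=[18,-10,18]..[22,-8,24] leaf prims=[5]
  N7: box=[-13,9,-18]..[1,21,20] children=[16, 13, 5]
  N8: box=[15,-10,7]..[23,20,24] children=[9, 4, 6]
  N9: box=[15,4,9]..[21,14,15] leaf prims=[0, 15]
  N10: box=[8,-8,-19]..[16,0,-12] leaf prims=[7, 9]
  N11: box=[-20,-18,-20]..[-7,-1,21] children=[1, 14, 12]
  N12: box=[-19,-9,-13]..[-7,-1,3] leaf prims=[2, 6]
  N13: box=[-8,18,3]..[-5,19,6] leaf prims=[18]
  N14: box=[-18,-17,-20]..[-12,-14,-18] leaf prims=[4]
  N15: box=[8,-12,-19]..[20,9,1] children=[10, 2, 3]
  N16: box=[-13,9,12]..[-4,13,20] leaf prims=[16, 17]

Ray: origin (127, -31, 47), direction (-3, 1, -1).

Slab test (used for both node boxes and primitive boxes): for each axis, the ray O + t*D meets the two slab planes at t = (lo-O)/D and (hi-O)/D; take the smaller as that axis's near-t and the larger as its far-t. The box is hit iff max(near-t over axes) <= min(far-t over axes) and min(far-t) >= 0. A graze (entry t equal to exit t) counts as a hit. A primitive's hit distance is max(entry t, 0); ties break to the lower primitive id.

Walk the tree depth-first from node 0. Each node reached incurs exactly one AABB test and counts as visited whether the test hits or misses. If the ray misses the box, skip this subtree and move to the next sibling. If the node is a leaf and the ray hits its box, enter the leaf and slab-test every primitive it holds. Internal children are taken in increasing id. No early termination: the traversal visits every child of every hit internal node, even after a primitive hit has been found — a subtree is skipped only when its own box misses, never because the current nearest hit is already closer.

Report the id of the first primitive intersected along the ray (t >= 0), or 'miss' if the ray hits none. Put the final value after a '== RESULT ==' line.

Trace the traversal:
N0 x:[104/3,49] y:[13,52] z:[23,67] -> hit [104/3,49], descend [7, 8, 11, 15]
  N7 x:[42,140/3] y:[40,52] z:[27,65] -> hit [42,140/3], descend [5, 13, 16]
    N5 x:[42,131/3] y:[41,52] z:[48,65] -> miss, prune
    N13 x:[44,45] y:[49,50] z:[41,44] -> miss, prune
    N16 x:[131/3,140/3] y:[40,44] z:[27,35] -> miss, prune
  N8 x:[104/3,112/3] y:[21,51] z:[23,40] -> hit [104/3,112/3], descend [4, 6, 9]
    N4 x:[104/3,110/3] y:[49,51] z:[37,40] -> miss, prune
    N6 x:[35,109/3] y:[21,23] z:[23,29] -> miss, prune
    N9 x:[106/3,112/3] y:[35,45] z:[32,38] -> hit [106/3,112/3] leaf, test {P0@t=37, P15(miss)}
  N11 x:[134/3,49] y:[13,30] z:[26,67] -> miss, prune
  N15 x:[107/3,119/3] y:[19,40] z:[46,66] -> miss, prune

11 AABB tests over nodes [0, 7, 5, 13, 16, 8, 4, 6, 9, 11, 15]; 1 leaf entered; closest P0.

== RESULT ==
0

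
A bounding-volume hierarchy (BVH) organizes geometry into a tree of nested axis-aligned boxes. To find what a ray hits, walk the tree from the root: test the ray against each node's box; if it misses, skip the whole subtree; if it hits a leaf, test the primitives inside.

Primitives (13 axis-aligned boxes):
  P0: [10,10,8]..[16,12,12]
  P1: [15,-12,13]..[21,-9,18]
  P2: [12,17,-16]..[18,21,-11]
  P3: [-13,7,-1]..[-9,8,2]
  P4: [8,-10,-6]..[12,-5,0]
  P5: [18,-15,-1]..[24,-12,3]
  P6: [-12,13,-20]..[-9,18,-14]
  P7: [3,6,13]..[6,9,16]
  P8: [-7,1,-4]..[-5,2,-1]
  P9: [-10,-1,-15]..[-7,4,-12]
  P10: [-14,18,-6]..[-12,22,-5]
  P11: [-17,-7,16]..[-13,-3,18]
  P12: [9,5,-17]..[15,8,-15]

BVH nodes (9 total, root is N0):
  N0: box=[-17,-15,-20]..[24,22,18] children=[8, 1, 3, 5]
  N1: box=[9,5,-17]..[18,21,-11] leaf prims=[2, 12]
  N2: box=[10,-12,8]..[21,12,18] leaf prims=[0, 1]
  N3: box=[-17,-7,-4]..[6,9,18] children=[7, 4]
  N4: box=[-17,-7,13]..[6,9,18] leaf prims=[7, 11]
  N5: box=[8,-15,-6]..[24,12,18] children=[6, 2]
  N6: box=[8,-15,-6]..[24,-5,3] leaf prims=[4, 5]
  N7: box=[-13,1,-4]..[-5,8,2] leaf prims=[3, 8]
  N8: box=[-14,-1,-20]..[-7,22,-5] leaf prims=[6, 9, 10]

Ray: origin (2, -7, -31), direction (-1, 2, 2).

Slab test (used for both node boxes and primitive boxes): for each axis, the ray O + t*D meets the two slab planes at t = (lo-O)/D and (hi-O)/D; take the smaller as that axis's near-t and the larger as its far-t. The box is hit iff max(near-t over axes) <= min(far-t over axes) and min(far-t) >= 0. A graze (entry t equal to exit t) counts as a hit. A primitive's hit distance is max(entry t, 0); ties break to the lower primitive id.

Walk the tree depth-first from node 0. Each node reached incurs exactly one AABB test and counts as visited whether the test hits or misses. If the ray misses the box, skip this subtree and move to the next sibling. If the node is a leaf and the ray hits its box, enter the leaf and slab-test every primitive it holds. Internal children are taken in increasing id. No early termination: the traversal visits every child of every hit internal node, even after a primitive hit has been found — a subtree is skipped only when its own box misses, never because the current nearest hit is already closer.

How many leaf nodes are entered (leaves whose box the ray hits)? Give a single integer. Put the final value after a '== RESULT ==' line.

Traverse from the root:
N0 x:[-22,19] y:[-4,29/2] z:[11/2,49/2] -> hit [11/2,29/2], descend [1, 3, 5, 8]
  N1 x:[-16,-7] y:[6,14] z:[7,10] -> miss, prune
  N3 x:[-4,19] y:[0,8] z:[27/2,49/2] -> miss, prune
  N5 x:[-22,-6] y:[-4,19/2] z:[25/2,49/2] -> miss, prune
  N8 x:[9,16] y:[3,29/2] z:[11/2,13] -> hit [9,13] leaf, test {P6(miss), P9(miss), P10(miss)}

Summary -> nodes [0, 1, 3, 5, 8]; box-tests=5; leaf-entries=1; first=miss

== RESULT ==
1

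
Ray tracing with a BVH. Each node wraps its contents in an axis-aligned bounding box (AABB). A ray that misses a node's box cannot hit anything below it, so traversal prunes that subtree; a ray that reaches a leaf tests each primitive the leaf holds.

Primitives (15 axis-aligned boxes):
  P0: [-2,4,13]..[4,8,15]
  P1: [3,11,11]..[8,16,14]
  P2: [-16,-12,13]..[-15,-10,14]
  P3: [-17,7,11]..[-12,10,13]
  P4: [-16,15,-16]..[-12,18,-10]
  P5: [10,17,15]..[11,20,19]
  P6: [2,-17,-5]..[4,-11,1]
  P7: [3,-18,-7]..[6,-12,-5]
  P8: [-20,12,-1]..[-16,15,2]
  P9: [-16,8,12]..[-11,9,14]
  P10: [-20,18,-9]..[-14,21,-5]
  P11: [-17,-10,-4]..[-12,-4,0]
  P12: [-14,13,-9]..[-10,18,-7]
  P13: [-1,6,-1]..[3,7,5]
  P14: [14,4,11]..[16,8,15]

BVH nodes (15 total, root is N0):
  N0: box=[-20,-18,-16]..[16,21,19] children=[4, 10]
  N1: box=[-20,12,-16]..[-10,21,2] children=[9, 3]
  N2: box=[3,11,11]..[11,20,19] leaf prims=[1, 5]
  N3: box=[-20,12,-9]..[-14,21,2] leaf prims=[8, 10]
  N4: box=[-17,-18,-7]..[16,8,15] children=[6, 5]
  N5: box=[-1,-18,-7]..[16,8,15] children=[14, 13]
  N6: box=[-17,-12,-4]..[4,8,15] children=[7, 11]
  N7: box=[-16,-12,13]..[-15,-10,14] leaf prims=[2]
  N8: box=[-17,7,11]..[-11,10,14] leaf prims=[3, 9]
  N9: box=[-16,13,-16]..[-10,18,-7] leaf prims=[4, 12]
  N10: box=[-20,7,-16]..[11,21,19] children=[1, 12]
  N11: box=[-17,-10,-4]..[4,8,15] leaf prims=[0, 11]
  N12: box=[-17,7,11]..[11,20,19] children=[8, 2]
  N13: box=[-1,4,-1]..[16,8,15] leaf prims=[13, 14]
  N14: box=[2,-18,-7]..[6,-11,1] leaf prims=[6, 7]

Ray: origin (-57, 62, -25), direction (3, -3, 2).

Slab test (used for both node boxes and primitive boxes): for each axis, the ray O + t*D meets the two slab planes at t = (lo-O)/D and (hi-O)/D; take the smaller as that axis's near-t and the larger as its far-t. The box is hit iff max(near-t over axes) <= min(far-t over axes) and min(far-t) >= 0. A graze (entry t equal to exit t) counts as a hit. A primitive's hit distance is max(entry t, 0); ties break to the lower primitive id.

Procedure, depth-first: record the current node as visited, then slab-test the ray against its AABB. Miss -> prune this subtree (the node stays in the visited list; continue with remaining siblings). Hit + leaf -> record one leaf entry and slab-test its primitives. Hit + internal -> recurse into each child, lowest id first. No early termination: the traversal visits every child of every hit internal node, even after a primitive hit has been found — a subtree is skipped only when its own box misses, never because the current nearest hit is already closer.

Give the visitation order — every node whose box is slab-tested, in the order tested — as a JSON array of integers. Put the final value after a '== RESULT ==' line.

Trace the traversal:
N0 x:[37/3,73/3] y:[41/3,80/3] z:[9/2,22] -> hit [41/3,22], descend [4, 10]
  N4 x:[40/3,73/3] y:[18,80/3] z:[9,20] -> hit [18,20], descend [5, 6]
    N5 x:[56/3,73/3] y:[18,80/3] z:[9,20] -> hit [56/3,20], descend [13, 14]
      N13 x:[56/3,73/3] y:[18,58/3] z:[12,20] -> hit [56/3,58/3] leaf, test {P13(miss), P14(miss)}
      N14 x:[59/3,21] y:[73/3,80/3] z:[9,13] -> miss, prune
    N6 x:[40/3,61/3] y:[18,74/3] z:[21/2,20] -> hit [18,20], descend [7, 11]
      N7 x:[41/3,14] y:[24,74/3] z:[19,39/2] -> miss, prune
      N11 x:[40/3,61/3] y:[18,24] z:[21/2,20] -> hit [18,20] leaf, test {P0@t=19, P11(miss)}
  N10 x:[37/3,68/3] y:[41/3,55/3] z:[9/2,22] -> hit [41/3,55/3], descend [1, 12]
    N1 x:[37/3,47/3] y:[41/3,50/3] z:[9/2,27/2] -> miss, prune
    N12 x:[40/3,68/3] y:[14,55/3] z:[18,22] -> hit [18,55/3], descend [2, 8]
      N2 x:[20,68/3] y:[14,17] z:[18,22] -> miss, prune
      N8 x:[40/3,46/3] y:[52/3,55/3] z:[18,39/2] -> miss, prune

13 AABB tests over nodes [0, 4, 5, 13, 14, 6, 7, 11, 10, 1, 12, 2, 8]; 2 leaves entered; closest P0.

== RESULT ==
[0, 4, 5, 13, 14, 6, 7, 11, 10, 1, 12, 2, 8]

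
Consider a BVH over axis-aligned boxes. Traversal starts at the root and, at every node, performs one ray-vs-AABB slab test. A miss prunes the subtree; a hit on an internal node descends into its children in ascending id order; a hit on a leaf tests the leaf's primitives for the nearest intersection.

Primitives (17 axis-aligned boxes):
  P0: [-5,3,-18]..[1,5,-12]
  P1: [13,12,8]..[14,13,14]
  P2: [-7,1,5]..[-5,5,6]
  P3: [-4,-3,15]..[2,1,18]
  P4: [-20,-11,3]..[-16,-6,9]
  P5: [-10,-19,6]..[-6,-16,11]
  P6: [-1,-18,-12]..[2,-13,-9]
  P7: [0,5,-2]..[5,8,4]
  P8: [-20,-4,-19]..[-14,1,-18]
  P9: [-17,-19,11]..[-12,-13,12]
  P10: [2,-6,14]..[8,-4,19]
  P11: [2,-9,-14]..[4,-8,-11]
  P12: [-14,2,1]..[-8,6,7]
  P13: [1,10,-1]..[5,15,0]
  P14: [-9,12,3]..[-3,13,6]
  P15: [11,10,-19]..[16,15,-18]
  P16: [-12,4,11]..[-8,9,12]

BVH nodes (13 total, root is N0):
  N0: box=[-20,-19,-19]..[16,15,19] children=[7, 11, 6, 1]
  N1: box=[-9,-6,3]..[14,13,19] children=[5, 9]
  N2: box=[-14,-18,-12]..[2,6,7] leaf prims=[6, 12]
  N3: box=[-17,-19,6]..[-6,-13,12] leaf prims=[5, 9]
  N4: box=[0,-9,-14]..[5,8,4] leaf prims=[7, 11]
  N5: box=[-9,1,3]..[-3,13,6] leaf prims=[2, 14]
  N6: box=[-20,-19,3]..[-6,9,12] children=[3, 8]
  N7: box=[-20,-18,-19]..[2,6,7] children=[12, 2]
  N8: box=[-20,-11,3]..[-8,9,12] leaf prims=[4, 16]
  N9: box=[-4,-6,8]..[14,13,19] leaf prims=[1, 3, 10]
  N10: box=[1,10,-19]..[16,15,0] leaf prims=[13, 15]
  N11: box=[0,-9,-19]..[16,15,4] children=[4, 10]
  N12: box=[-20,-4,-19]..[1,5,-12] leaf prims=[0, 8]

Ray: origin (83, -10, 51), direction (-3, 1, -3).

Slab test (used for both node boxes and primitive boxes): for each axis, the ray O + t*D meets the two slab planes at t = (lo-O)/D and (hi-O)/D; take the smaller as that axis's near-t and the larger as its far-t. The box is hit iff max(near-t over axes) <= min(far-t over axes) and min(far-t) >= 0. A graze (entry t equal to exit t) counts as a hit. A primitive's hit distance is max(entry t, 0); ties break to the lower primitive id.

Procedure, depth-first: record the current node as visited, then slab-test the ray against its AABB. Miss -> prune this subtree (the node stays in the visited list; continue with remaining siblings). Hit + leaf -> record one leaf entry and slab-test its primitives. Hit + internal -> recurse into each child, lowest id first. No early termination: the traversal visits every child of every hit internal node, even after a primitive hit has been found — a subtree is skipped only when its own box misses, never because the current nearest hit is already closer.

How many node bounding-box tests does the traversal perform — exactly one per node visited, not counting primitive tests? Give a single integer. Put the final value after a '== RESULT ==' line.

Walk:
N0 x:[67/3,103/3] y:[-9,25] z:[32/3,70/3] -> hit [67/3,70/3], descend [1, 6, 7, 11]
  N1 x:[23,92/3] y:[4,23] z:[32/3,16] -> miss, prune
  N6 x:[89/3,103/3] y:[-9,19] z:[13,16] -> miss, prune
  N7 x:[27,103/3] y:[-8,16] z:[44/3,70/3] -> miss, prune
  N11 x:[67/3,83/3] y:[1,25] z:[47/3,70/3] -> hit [67/3,70/3], descend [4, 10]
    N4 x:[26,83/3] y:[1,18] z:[47/3,65/3] -> miss, prune
    N10 x:[67/3,82/3] y:[20,25] z:[17,70/3] -> hit [67/3,70/3] leaf, test {P13(miss), P15@t=23}

Visited [0, 1, 6, 7, 11, 4, 10]. Tests: 7 box, 1 leaf. Nearest: P15.

== RESULT ==
7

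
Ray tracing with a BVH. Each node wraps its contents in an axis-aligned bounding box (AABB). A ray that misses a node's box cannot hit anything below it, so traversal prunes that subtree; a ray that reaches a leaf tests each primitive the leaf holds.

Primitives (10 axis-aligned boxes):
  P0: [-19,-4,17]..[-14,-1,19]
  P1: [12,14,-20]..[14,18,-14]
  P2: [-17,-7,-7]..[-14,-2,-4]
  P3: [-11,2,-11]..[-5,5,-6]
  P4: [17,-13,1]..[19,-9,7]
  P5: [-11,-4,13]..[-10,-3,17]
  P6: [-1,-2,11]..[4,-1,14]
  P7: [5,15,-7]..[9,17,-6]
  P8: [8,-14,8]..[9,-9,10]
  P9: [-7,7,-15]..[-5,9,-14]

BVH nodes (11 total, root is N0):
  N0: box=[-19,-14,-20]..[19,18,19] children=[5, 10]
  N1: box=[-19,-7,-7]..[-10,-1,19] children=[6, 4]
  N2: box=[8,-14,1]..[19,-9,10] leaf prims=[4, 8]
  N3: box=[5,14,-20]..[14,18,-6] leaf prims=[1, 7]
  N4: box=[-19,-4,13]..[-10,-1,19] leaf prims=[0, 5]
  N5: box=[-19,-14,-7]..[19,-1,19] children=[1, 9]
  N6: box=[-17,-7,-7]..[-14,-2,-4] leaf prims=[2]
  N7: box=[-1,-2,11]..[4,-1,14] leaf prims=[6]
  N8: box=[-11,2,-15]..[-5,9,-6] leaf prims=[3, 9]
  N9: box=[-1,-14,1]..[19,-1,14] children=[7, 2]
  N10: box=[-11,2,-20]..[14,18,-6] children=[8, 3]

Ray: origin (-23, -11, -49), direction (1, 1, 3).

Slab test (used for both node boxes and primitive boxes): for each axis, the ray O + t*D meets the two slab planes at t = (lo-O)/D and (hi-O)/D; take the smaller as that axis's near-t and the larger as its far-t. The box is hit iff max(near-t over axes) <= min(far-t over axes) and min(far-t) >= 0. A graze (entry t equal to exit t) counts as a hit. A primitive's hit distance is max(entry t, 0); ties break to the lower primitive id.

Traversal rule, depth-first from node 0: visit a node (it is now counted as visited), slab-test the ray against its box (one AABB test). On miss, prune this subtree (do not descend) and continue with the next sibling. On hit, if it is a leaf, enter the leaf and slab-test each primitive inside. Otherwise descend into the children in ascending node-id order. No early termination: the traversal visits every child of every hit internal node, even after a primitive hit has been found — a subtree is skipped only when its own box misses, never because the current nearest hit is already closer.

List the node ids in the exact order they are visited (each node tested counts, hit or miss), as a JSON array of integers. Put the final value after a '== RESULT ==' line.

Trace the traversal:
N0 x:[4,42] y:[-3,29] z:[29/3,68/3] -> hit [29/3,68/3], descend [5, 10]
  N5 x:[4,42] y:[-3,10] z:[14,68/3] -> miss, prune
  N10 x:[12,37] y:[13,29] z:[29/3,43/3] -> hit [13,43/3], descend [3, 8]
    N3 x:[28,37] y:[25,29] z:[29/3,43/3] -> miss, prune
    N8 x:[12,18] y:[13,20] z:[34/3,43/3] -> hit [13,43/3] leaf, test {P3@t=13, P9(miss)}

order=[0, 5, 10, 3, 8]  |boxes|=5  |leaves|=1  hit=P3

== RESULT ==
[0, 5, 10, 3, 8]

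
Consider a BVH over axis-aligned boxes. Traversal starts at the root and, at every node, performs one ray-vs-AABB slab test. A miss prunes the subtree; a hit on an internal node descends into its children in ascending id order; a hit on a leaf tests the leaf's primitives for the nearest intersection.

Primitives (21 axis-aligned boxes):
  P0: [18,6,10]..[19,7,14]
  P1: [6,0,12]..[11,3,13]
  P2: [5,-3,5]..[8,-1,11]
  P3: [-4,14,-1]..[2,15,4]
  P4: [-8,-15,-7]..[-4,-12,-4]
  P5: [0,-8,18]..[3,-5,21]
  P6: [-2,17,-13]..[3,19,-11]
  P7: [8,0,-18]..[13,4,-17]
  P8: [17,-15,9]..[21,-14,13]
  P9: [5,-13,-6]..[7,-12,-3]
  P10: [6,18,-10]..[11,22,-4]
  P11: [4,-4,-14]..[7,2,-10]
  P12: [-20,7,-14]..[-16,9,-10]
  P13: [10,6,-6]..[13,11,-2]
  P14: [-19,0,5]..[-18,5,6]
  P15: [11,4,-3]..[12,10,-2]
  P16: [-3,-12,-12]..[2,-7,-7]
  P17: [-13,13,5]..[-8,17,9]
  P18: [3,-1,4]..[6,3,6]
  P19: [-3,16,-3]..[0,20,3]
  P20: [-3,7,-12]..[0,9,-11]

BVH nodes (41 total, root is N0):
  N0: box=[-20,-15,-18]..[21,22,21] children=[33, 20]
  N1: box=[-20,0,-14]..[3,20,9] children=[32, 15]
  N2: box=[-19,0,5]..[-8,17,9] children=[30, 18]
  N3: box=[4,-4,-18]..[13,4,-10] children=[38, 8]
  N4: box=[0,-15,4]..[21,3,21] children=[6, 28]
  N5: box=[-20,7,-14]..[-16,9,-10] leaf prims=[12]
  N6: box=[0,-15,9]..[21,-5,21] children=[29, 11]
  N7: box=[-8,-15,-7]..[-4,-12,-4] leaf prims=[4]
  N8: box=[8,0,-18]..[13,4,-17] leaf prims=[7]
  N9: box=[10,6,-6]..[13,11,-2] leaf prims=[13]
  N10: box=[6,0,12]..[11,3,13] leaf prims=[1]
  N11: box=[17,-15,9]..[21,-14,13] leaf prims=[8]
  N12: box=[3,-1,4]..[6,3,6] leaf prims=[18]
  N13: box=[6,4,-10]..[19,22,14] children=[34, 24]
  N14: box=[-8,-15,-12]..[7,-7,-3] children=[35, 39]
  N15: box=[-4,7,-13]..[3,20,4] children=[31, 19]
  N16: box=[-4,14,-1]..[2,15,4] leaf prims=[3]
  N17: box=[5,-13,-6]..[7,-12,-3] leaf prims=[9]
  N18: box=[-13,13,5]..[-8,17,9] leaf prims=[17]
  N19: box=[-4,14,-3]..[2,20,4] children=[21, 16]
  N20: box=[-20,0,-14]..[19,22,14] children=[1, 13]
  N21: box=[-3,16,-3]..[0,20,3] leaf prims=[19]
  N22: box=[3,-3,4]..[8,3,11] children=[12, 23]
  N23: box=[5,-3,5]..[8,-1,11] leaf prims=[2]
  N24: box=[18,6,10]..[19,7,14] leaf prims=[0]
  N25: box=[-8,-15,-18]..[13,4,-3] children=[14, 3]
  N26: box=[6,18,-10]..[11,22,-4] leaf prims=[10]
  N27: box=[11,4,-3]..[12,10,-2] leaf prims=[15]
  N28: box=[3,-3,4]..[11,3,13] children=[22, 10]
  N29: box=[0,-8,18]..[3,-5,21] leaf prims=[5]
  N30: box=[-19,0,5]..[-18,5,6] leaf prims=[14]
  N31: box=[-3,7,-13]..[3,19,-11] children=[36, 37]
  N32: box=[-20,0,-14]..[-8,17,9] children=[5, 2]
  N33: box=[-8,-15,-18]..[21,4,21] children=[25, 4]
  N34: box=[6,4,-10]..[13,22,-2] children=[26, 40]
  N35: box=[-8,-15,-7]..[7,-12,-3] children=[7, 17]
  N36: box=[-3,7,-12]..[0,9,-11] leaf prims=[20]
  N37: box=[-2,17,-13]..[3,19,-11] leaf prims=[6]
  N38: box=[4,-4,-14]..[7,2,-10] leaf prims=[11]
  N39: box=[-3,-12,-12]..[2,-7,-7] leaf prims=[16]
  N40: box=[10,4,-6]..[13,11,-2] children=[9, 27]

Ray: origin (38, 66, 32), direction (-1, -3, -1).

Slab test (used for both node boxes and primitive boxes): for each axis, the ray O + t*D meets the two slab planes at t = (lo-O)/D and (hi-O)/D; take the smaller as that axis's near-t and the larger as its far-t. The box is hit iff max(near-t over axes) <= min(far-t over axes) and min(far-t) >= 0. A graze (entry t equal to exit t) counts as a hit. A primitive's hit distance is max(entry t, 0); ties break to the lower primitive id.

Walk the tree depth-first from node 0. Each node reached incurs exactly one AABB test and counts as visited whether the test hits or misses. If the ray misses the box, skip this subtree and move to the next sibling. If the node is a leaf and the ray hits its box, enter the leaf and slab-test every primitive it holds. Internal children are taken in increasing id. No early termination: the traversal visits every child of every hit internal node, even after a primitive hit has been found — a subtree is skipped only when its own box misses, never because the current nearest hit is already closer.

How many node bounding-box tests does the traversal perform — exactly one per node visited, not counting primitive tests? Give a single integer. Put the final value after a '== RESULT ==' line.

Walk:
N0 x:[17,58] y:[44/3,27] z:[11,50] -> hit [17,27], descend [20, 33]
  N20 x:[19,58] y:[44/3,22] z:[18,46] -> hit [19,22], descend [1, 13]
    N1 x:[35,58] y:[46/3,22] z:[23,46] -> miss, prune
    N13 x:[19,32] y:[44/3,62/3] z:[18,42] -> hit [19,62/3], descend [24, 34]
      N24 x:[19,20] y:[59/3,20] z:[18,22] -> hit [59/3,20] leaf, test {P0@t=59/3}
      N34 x:[25,32] y:[44/3,62/3] z:[34,42] -> miss, prune
  N33 x:[17,46] y:[62/3,27] z:[11,50] -> hit [62/3,27], descend [4, 25]
    N4 x:[17,38] y:[21,27] z:[11,28] -> hit [21,27], descend [6, 28]
      N6 x:[17,38] y:[71/3,27] z:[11,23] -> miss, prune
      N28 x:[27,35] y:[21,23] z:[19,28] -> miss, prune
    N25 x:[25,46] y:[62/3,27] z:[35,50] -> miss, prune

order=[0, 20, 1, 13, 24, 34, 33, 4, 6, 28, 25]  |boxes|=11  |leaves|=1  hit=P0

== RESULT ==
11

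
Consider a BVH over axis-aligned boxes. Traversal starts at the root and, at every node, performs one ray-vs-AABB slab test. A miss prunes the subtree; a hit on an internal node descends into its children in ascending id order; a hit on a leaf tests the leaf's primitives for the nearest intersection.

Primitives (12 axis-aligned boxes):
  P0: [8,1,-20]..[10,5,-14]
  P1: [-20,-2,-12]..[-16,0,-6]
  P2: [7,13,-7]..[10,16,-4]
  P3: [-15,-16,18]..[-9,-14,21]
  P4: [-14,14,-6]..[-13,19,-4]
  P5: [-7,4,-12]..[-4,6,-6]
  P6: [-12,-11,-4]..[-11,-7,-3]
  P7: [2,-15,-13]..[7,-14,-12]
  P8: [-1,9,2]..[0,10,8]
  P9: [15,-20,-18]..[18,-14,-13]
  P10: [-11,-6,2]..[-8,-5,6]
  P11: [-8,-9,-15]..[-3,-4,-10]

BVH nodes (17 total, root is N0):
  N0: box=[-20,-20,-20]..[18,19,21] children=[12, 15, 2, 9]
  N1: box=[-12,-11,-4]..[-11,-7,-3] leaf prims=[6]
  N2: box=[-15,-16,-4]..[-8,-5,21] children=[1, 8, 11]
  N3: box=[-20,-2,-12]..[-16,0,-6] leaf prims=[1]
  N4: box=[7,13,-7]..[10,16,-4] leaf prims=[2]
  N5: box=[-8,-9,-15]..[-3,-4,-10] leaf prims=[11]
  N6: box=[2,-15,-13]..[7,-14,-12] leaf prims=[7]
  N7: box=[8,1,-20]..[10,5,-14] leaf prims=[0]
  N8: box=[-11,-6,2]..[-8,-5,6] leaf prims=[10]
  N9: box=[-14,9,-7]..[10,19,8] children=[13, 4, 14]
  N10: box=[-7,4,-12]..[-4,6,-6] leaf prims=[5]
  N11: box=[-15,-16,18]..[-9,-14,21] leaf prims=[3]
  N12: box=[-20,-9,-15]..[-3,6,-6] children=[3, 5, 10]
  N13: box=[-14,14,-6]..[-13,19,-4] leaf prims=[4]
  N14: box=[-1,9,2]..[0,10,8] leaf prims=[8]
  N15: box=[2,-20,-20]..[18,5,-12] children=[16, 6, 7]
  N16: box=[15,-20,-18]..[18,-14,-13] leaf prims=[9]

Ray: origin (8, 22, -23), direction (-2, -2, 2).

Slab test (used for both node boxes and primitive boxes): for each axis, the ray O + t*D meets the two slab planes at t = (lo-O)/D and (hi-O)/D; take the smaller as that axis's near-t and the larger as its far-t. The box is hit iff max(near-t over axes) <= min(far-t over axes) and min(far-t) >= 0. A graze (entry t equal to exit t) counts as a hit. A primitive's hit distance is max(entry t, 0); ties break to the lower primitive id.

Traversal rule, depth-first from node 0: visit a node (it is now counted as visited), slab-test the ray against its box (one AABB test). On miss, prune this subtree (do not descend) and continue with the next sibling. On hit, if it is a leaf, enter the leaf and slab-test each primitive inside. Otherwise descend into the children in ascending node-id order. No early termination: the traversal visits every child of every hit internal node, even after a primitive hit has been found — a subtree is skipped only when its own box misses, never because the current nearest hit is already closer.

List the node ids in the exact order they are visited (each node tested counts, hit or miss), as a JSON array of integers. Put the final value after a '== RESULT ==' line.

Trace the traversal:
N0 x:[-5,14] y:[3/2,21] z:[3/2,22] -> hit [3/2,14], descend [2, 9, 12, 15]
  N2 x:[8,23/2] y:[27/2,19] z:[19/2,22] -> miss, prune
  N9 x:[-1,11] y:[3/2,13/2] z:[8,31/2] -> miss, prune
  N12 x:[11/2,14] y:[8,31/2] z:[4,17/2] -> hit [8,17/2], descend [3, 5, 10]
    N3 x:[12,14] y:[11,12] z:[11/2,17/2] -> miss, prune
    N5 x:[11/2,8] y:[13,31/2] z:[4,13/2] -> miss, prune
    N10 x:[6,15/2] y:[8,9] z:[11/2,17/2] -> miss, prune
  N15 x:[-5,3] y:[17/2,21] z:[3/2,11/2] -> miss, prune

order=[0, 2, 9, 12, 3, 5, 10, 15]  |boxes|=8  |leaves|=0  hit=miss

== RESULT ==
[0, 2, 9, 12, 3, 5, 10, 15]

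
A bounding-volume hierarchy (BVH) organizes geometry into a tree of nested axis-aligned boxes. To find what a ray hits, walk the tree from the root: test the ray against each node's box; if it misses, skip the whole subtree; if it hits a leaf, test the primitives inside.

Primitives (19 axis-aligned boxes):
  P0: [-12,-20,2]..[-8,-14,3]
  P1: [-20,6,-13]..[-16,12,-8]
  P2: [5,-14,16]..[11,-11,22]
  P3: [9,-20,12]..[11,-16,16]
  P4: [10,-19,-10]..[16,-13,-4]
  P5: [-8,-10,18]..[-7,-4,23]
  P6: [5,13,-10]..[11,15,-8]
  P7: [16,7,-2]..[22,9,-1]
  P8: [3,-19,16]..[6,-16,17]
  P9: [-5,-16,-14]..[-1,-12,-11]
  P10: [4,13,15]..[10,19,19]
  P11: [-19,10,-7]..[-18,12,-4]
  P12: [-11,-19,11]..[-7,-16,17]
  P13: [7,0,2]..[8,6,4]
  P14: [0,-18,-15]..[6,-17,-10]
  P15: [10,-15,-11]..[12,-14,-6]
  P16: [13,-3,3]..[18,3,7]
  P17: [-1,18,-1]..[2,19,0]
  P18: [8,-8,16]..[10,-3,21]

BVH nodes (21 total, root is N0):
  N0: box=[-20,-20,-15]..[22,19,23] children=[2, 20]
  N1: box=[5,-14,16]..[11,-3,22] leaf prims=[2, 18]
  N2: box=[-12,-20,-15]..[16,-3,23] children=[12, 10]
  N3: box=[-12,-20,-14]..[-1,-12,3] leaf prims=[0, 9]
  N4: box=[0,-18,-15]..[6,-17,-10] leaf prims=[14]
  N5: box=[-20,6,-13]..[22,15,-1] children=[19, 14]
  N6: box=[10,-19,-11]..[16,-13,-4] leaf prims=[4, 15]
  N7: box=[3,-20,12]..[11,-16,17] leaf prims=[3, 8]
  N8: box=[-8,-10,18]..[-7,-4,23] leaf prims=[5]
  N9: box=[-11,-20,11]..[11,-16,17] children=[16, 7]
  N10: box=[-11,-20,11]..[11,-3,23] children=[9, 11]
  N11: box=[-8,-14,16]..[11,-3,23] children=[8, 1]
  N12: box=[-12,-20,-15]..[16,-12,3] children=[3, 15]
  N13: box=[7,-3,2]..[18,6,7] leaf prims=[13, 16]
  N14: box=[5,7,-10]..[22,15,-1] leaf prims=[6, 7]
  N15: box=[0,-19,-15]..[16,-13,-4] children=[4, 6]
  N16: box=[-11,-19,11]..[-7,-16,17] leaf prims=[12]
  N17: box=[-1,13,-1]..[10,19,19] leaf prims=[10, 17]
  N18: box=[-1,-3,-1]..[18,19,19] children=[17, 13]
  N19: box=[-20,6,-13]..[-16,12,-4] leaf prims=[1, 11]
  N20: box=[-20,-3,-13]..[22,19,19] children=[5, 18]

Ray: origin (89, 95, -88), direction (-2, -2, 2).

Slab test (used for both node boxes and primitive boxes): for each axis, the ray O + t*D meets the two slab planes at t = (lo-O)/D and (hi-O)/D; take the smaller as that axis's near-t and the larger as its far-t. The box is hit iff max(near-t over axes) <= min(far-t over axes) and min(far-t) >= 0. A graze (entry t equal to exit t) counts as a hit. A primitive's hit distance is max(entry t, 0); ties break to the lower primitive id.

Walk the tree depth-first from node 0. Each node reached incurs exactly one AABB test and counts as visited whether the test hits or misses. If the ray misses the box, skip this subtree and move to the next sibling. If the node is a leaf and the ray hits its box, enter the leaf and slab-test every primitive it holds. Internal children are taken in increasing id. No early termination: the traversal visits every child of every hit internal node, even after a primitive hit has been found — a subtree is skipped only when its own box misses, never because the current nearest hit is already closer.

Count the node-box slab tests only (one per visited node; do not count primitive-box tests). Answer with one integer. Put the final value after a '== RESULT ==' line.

Traverse from the root:
N0 x:[67/2,109/2] y:[38,115/2] z:[73/2,111/2] -> hit [38,109/2], descend [2, 20]
  N2 x:[73/2,101/2] y:[49,115/2] z:[73/2,111/2] -> hit [49,101/2], descend [10, 12]
    N10 x:[39,50] y:[49,115/2] z:[99/2,111/2] -> hit [99/2,50], descend [9, 11]
      N9 x:[39,50] y:[111/2,115/2] z:[99/2,105/2] -> miss, prune
      N11 x:[39,97/2] y:[49,109/2] z:[52,111/2] -> miss, prune
    N12 x:[73/2,101/2] y:[107/2,115/2] z:[73/2,91/2] -> miss, prune
  N20 x:[67/2,109/2] y:[38,49] z:[75/2,107/2] -> hit [38,49], descend [5, 18]
    N5 x:[67/2,109/2] y:[40,89/2] z:[75/2,87/2] -> hit [40,87/2], descend [14, 19]
      N14 x:[67/2,42] y:[40,44] z:[39,87/2] -> hit [40,42] leaf, test {P6@t=40, P7(miss)}
      N19 x:[105/2,109/2] y:[83/2,89/2] z:[75/2,42] -> miss, prune
    N18 x:[71/2,45] y:[38,49] z:[87/2,107/2] -> hit [87/2,45], descend [13, 17]
      N13 x:[71/2,41] y:[89/2,49] z:[45,95/2] -> miss, prune
      N17 x:[79/2,45] y:[38,41] z:[87/2,107/2] -> miss, prune

Visited [0, 2, 10, 9, 11, 12, 20, 5, 14, 19, 18, 13, 17]. Tests: 13 box, 1 leaf. Nearest: P6.

== RESULT ==
13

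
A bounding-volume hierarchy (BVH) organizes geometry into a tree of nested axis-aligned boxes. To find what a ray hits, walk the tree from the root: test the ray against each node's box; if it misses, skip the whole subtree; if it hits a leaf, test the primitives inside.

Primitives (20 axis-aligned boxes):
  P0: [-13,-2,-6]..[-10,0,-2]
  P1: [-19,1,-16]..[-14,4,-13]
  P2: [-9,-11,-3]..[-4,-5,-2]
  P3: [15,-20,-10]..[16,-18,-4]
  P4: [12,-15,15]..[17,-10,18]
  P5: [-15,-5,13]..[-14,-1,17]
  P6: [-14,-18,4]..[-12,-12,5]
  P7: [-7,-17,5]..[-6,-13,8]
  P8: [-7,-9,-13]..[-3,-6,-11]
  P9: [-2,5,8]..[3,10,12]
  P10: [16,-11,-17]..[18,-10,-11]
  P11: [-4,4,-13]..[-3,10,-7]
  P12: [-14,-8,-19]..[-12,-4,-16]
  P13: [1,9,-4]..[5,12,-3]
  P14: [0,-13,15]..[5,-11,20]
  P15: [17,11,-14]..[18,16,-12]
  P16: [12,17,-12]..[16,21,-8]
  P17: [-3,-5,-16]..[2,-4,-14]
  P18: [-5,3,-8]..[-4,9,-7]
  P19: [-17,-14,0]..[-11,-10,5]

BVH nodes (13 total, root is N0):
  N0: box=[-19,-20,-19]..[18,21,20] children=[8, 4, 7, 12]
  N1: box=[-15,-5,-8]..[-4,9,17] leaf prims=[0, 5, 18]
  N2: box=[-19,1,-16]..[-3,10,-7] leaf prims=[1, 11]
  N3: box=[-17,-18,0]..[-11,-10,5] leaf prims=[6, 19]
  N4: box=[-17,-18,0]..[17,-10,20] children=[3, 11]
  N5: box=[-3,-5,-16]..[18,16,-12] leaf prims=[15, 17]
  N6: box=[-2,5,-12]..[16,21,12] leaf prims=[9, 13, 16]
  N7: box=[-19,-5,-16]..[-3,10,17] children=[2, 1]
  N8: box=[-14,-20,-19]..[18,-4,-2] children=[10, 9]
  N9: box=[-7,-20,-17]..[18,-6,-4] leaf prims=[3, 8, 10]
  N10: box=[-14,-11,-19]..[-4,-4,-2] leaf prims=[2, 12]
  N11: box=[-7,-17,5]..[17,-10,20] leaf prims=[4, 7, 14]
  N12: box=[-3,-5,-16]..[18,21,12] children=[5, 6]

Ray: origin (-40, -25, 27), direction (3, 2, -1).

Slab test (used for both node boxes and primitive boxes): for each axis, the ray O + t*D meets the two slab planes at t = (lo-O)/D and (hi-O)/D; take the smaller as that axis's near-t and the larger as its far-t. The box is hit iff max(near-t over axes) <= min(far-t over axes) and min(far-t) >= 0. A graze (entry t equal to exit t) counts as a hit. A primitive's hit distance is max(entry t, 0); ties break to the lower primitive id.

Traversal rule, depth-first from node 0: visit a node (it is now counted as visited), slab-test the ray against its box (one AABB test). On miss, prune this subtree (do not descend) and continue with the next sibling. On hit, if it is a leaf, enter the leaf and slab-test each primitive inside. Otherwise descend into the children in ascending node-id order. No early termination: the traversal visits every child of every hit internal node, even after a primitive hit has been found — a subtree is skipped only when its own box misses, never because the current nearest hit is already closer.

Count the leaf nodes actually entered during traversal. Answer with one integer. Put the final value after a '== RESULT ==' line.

Trace the traversal:
N0 x:[7,58/3] y:[5/2,23] z:[7,46] -> hit [7,58/3], descend [4, 7, 8, 12]
  N4 x:[23/3,19] y:[7/2,15/2] z:[7,27] -> miss, prune
  N7 x:[7,37/3] y:[10,35/2] z:[10,43] -> hit [10,37/3], descend [1, 2]
    N1 x:[25/3,12] y:[10,17] z:[10,35] -> hit [10,12] leaf, test {P0(miss), P5(miss), P18(miss)}
    N2 x:[7,37/3] y:[13,35/2] z:[34,43] -> miss, prune
  N8 x:[26/3,58/3] y:[5/2,21/2] z:[29,46] -> miss, prune
  N12 x:[37/3,58/3] y:[10,23] z:[15,43] -> hit [15,58/3], descend [5, 6]
    N5 x:[37/3,58/3] y:[10,41/2] z:[39,43] -> miss, prune
    N6 x:[38/3,56/3] y:[15,23] z:[15,39] -> hit [15,56/3] leaf, test {P9(miss), P13(miss), P16(miss)}

order=[0, 4, 7, 1, 2, 8, 12, 5, 6]  |boxes|=9  |leaves|=2  hit=miss

== RESULT ==
2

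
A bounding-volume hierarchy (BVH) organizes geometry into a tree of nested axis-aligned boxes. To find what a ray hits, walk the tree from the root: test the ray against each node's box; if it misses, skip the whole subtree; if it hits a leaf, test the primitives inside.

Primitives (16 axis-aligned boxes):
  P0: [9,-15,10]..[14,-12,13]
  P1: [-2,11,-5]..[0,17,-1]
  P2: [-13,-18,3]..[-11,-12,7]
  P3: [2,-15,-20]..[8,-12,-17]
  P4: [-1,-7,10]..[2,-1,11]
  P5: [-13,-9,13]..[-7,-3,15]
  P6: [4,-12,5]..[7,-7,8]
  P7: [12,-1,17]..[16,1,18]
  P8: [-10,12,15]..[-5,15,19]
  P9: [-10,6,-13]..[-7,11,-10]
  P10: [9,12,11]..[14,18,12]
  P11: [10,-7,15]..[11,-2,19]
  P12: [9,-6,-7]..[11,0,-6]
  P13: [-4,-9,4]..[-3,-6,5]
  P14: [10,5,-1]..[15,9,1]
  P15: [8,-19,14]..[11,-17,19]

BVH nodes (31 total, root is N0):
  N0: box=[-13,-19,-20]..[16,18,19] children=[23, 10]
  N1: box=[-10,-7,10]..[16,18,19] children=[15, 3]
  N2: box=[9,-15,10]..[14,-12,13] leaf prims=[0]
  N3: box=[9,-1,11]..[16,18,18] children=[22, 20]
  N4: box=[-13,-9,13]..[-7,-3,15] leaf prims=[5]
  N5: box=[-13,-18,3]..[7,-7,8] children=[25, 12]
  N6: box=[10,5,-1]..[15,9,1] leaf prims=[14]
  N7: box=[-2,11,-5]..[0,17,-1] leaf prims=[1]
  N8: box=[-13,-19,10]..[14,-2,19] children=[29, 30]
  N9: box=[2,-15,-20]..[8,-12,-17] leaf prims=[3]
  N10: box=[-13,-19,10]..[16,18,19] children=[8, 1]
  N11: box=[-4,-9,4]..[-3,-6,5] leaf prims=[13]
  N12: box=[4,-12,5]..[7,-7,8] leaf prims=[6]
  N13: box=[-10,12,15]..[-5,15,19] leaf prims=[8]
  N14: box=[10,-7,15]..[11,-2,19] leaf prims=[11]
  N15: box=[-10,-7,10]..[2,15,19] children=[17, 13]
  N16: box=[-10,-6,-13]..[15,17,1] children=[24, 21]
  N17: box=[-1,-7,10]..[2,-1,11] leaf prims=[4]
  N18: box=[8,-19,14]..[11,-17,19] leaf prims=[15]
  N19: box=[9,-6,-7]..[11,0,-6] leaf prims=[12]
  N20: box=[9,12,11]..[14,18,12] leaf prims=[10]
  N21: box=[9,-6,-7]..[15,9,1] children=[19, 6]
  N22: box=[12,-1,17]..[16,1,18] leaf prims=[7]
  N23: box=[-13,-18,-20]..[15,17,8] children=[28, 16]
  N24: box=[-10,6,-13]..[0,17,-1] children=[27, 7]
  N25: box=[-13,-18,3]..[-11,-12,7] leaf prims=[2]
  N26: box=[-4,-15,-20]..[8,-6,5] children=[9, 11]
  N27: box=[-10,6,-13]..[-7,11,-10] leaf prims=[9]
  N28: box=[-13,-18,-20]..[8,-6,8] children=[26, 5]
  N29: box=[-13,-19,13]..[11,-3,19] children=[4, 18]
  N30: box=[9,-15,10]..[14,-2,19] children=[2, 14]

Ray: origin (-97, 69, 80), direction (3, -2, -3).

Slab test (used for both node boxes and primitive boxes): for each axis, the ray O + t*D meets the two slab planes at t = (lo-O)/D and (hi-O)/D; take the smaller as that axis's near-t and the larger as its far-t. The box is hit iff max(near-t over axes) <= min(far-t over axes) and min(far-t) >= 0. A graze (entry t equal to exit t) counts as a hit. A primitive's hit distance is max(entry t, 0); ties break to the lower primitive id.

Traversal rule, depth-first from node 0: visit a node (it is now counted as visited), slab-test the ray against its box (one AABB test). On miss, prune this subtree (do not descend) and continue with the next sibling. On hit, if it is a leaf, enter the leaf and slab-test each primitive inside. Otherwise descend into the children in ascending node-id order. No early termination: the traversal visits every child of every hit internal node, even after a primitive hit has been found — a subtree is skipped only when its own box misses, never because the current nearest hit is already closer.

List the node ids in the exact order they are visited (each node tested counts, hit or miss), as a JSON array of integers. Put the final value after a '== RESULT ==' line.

Trace the traversal:
N0 x:[28,113/3] y:[51/2,44] z:[61/3,100/3] -> hit [28,100/3], descend [10, 23]
  N10 x:[28,113/3] y:[51/2,44] z:[61/3,70/3] -> miss, prune
  N23 x:[28,112/3] y:[26,87/2] z:[24,100/3] -> hit [28,100/3], descend [16, 28]
    N16 x:[29,112/3] y:[26,75/2] z:[79/3,31] -> hit [29,31], descend [21, 24]
      N21 x:[106/3,112/3] y:[30,75/2] z:[79/3,29] -> miss, prune
      N24 x:[29,97/3] y:[26,63/2] z:[27,31] -> hit [29,31], descend [7, 27]
        N7 x:[95/3,97/3] y:[26,29] z:[27,85/3] -> miss, prune
        N27 x:[29,30] y:[29,63/2] z:[30,31] -> hit [30,30] leaf, test {P9@t=30}
    N28 x:[28,35] y:[75/2,87/2] z:[24,100/3] -> miss, prune

9 AABB tests over nodes [0, 10, 23, 16, 21, 24, 7, 27, 28]; 1 leaf entered; closest P9.

== RESULT ==
[0, 10, 23, 16, 21, 24, 7, 27, 28]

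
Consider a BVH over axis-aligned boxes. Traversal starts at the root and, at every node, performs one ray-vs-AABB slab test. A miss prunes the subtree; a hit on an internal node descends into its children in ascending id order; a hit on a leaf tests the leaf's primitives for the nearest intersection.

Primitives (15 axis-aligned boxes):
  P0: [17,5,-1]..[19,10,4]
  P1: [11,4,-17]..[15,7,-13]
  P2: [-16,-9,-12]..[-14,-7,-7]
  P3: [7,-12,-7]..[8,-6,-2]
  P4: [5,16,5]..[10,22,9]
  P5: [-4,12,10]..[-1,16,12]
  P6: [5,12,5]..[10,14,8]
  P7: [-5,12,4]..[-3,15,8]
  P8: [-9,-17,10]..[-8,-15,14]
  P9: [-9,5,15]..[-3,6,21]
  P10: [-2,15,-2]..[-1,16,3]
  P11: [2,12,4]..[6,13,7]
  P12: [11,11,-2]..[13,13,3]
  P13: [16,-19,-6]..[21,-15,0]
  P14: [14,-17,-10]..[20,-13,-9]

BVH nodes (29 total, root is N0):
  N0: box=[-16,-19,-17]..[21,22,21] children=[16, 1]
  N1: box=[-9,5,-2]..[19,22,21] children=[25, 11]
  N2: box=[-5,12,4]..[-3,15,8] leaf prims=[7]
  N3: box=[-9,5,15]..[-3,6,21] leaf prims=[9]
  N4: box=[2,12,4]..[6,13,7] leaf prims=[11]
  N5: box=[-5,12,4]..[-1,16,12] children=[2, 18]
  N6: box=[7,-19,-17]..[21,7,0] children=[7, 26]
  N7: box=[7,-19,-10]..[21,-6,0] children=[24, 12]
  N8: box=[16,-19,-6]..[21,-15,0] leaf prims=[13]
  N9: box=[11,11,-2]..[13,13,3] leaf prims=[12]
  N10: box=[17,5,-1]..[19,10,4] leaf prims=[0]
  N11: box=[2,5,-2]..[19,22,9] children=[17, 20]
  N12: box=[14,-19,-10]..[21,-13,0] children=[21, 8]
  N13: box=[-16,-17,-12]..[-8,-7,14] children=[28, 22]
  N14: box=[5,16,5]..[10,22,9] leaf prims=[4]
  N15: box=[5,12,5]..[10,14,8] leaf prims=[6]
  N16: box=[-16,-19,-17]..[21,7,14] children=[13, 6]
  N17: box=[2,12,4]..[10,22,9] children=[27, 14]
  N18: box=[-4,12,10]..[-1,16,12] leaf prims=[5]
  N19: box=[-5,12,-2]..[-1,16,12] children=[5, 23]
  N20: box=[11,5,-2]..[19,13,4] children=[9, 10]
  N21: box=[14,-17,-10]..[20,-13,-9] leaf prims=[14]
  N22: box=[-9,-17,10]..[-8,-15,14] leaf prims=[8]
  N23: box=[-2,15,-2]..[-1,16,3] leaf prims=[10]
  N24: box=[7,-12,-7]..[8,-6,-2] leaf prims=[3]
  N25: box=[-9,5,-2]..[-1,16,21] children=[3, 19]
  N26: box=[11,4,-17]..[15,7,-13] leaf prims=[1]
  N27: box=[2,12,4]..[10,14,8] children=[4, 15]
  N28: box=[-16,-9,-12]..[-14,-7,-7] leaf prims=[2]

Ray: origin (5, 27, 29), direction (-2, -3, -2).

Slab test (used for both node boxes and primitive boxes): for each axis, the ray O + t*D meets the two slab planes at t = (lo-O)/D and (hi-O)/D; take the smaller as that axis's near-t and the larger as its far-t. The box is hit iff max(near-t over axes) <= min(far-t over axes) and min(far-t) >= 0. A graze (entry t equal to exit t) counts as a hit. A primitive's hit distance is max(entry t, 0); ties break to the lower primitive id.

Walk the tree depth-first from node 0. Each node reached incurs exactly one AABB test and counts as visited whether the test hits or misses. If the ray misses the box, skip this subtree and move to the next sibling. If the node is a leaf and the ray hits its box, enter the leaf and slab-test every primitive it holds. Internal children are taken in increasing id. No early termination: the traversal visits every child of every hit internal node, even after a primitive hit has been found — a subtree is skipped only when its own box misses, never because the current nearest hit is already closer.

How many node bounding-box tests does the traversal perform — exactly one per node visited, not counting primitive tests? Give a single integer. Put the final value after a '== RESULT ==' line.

Walk:
N0 x:[-8,21/2] y:[5/3,46/3] z:[4,23] -> hit [4,21/2], descend [1, 16]
  N1 x:[-7,7] y:[5/3,22/3] z:[4,31/2] -> hit [4,7], descend [11, 25]
    N11 x:[-7,3/2] y:[5/3,22/3] z:[10,31/2] -> miss, prune
    N25 x:[3,7] y:[11/3,22/3] z:[4,31/2] -> hit [4,7], descend [3, 19]
      N3 x:[4,7] y:[7,22/3] z:[4,7] -> hit [7,7] leaf, test {P9@t=7}
      N19 x:[3,5] y:[11/3,5] z:[17/2,31/2] -> miss, prune
  N16 x:[-8,21/2] y:[20/3,46/3] z:[15/2,23] -> hit [15/2,21/2], descend [6, 13]
    N6 x:[-8,-1] y:[20/3,46/3] z:[29/2,23] -> miss, prune
    N13 x:[13/2,21/2] y:[34/3,44/3] z:[15/2,41/2] -> miss, prune

9 AABB tests over nodes [0, 1, 11, 25, 3, 19, 16, 6, 13]; 1 leaf entered; closest P9.

== RESULT ==
9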